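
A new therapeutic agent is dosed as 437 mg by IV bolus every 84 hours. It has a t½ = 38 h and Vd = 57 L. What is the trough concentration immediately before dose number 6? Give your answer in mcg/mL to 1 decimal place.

f = (1/2)^(τ/t½) = (1/2)^(84/38) ≈ 0.2161.
C₀ = D/Vd = 437/57 ≈ 7.667 mcg/mL.
Before the 6th dose, 5 doses have been given. Superposition: Cmin = C₀·(f + f² + … + f^5).
≈ 7.667 × (0.2161 + 0.0467 + 0.0101 + 0.0022 + 0.0005) ≈ 7.667 × 0.2756 ≈ 2.113 mcg/mL.

2.1 mcg/mL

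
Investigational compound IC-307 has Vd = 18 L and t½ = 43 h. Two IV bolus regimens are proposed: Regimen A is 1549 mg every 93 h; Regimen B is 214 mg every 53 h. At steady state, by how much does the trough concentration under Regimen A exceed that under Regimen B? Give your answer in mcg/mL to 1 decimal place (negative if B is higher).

15.9 mcg/mL

Regimen A: f = (1/2)^(93/43) ≈ 0.2233; Cmin,ss = (1549/18)·f/(1−f) ≈ 24.741 mcg/mL.
Regimen B: f = (1/2)^(53/43) ≈ 0.4256; Cmin,ss = (214/18)·f/(1−f) ≈ 8.809 mcg/mL.
Difference ≈ 24.741 − 8.809 ≈ 15.932 mcg/mL.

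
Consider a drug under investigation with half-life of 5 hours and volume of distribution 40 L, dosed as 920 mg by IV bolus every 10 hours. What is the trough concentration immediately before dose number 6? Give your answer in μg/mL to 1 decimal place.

7.7 μg/mL

f = (1/2)^(τ/t½) = (1/2)^(10/5) ≈ 0.2500.
C₀ = D/Vd = 920/40 ≈ 23.000 μg/mL.
Before the 6th dose, 5 doses have been given. Superposition: Cmin = C₀·(f + f² + … + f^5).
≈ 23.000 × (0.2500 + 0.0625 + 0.0156 + 0.0039 + 0.0010) ≈ 23.000 × 0.3330 ≈ 7.659 μg/mL.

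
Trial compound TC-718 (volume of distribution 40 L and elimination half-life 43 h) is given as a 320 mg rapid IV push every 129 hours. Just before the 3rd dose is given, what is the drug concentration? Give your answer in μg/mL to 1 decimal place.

1.1 μg/mL

f = (1/2)^(τ/t½) = (1/2)^(129/43) ≈ 0.1250.
C₀ = D/Vd = 320/40 ≈ 8.000 μg/mL.
Before the 3rd dose, 2 doses have been given. Superposition: Cmin = C₀·(f + f²).
≈ 8.000 × (0.1250 + 0.0156) ≈ 8.000 × 0.1406 ≈ 1.125 μg/mL.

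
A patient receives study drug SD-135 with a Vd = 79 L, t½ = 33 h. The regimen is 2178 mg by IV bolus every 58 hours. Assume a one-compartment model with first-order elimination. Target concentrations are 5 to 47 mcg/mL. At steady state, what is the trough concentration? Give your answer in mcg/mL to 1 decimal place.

Over one 58-h interval, 58/33 ≈ 1.7576 half-lives elapse, leaving f ≈ 0.2957 of each dose.
At steady state, accumulation factor R = 1/(1 − e^(−kτ)) ≈ 1.4198.
Single-dose peak C₀ = D/Vd = 2178/79 ≈ 27.570 mcg/mL.
Cmax,ss = C₀/(1 − f) ≈ 27.570/0.7043 ≈ 39.145 mcg/mL.
One interval later, Cmin,ss = Cmax,ss·e^(−kτ) ≈ 39.145 × 0.2957 ≈ 11.575 mcg/mL.
Trough 11.6 mcg/mL vs MEC 5 mcg/mL: adequate.

11.6 mcg/mL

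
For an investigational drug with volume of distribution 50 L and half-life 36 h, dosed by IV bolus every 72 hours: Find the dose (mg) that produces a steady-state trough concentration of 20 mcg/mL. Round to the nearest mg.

3000 mg

τ/t½ = 72/36 ≈ 2, so f = (1/2)^(72/36) ≈ 0.250000.
Cmin,ss = (D/Vd)·f/(1−f), so D = Cmin,ss·Vd·(1−f)/f.
D = 20 × 50 × (1−f)/f ≈ 20 × 50 × 3.00000 ≈ 3000.00 mg.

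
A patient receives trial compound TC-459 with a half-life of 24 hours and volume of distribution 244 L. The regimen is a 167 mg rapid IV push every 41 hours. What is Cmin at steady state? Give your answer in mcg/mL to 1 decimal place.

0.3 mcg/mL

Over one 41-h interval, 41/24 ≈ 1.7083 half-lives elapse, leaving f ≈ 0.3060 of each dose.
At steady state, accumulation factor R = 1/(1 − e^(−kτ)) ≈ 1.4409.
Single-dose peak C₀ = D/Vd = 167/244 ≈ 0.684 mcg/mL.
Steady-state peak Cmax,ss = C₀·R ≈ 0.684 × 1.4409 ≈ 0.986 mcg/mL.
One interval later, Cmin,ss = Cmax,ss·e^(−kτ) ≈ 0.986 × 0.3060 ≈ 0.302 mcg/mL.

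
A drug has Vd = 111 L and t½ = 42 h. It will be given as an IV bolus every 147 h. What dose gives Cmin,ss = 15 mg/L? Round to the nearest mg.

τ/t½ = 147/42 ≈ 3.5, so f = (1/2)^(147/42) ≈ 0.088388.
Cmin,ss = (D/Vd)·f/(1−f), so D = Cmin,ss·Vd·(1−f)/f.
D = 15 × 111 × (1−f)/f ≈ 15 × 111 × 10.31375 ≈ 17172.39 mg.

17172 mg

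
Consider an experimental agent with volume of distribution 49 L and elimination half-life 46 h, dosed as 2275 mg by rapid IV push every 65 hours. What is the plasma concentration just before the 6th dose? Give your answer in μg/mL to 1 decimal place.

f = (1/2)^(τ/t½) = (1/2)^(65/46) ≈ 0.3755.
C₀ = D/Vd = 2275/49 ≈ 46.429 μg/mL.
Before the 6th dose, 5 doses have been given. Superposition: Cmin = C₀·(f + f² + … + f^5).
≈ 46.429 × (0.3755 + 0.1410 + 0.0529 + 0.0199 + 0.0075) ≈ 46.429 × 0.5968 ≈ 27.709 μg/mL.

27.7 μg/mL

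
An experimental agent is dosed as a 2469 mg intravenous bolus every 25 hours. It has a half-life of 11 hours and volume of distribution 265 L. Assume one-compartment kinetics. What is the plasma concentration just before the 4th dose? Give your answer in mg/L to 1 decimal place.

f = (1/2)^(τ/t½) = (1/2)^(25/11) ≈ 0.2069.
C₀ = D/Vd = 2469/265 ≈ 9.317 mg/L.
Before the 4th dose, 3 doses have been given. Superposition: Cmin = C₀·(f + f² + … + f^3).
≈ 9.317 × (0.2069 + 0.0428 + 0.0089) ≈ 9.317 × 0.2586 ≈ 2.409 mg/L.

2.4 mg/L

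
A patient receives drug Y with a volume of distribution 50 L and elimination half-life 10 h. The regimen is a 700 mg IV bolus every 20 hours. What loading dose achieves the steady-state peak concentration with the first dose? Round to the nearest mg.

f = (1/2)^(20/10) ≈ 0.250000; accumulation ratio R = 1/(1−f) ≈ 1.33333.
Loading dose to hit Cmax,ss on first dose: D_load = D_maint·R ≈ 700 × 1.33333 ≈ 933.33 mg.

933 mg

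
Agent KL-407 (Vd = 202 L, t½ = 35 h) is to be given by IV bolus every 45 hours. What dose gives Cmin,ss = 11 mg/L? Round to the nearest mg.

3195 mg

τ/t½ = 45/35 ≈ 1.2857, so f = (1/2)^(45/35) ≈ 0.410168.
Cmin,ss = (D/Vd)·f/(1−f), so D = Cmin,ss·Vd·(1−f)/f.
D = 11 × 202 × (1−f)/f ≈ 11 × 202 × 1.43803 ≈ 3195.30 mg.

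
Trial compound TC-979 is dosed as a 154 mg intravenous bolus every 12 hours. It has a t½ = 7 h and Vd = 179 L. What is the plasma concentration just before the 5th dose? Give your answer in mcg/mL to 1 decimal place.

f = (1/2)^(τ/t½) = (1/2)^(12/7) ≈ 0.3048.
C₀ = D/Vd = 154/179 ≈ 0.860 mcg/mL.
Before the 5th dose, 4 doses have been given. Superposition: Cmin = C₀·(f + f² + … + f^4).
≈ 0.860 × (0.3048 + 0.0929 + 0.0283 + 0.0086) ≈ 0.860 × 0.4346 ≈ 0.374 mcg/mL.

0.4 mcg/mL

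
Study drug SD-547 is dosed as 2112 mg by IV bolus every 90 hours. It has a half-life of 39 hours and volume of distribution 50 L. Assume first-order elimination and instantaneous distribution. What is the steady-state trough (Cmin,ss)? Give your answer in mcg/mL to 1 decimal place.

10.7 mcg/mL

τ/t½ = 90/39 ≈ 2.3077, so fraction remaining f = (1/2)^(90/39) ≈ 0.2020.
Single-dose peak C₀ = D/Vd = 2112/50 ≈ 42.240 mcg/mL.
Steady-state trough Cmin,ss = C₀·f/(1−f) ≈ 42.240 × 0.2020/0.7980 ≈ 10.692 mcg/mL.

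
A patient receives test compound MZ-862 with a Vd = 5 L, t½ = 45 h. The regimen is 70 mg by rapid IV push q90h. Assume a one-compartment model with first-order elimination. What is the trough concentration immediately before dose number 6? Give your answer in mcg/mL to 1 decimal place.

f = (1/2)^(τ/t½) = (1/2)^(90/45) ≈ 0.2500.
C₀ = D/Vd = 70/5 ≈ 14.000 mcg/mL.
Before the 6th dose, 5 doses have been given. Superposition: Cmin = C₀·(f + f² + … + f^5).
≈ 14.000 × (0.2500 + 0.0625 + 0.0156 + 0.0039 + 0.0010) ≈ 14.000 × 0.3330 ≈ 4.662 mcg/mL.

4.7 mcg/mL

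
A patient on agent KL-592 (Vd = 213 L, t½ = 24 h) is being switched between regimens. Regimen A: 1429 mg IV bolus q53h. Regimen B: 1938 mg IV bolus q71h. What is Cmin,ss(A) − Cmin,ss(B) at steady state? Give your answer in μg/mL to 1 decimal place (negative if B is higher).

0.5 μg/mL

Regimen A: f = (1/2)^(53/24) ≈ 0.2164; Cmin,ss = (1429/213)·f/(1−f) ≈ 1.853 μg/mL.
Regimen B: f = (1/2)^(71/24) ≈ 0.1287; Cmin,ss = (1938/213)·f/(1−f) ≈ 1.344 μg/mL.
Difference ≈ 1.853 − 1.344 ≈ 0.509 μg/mL.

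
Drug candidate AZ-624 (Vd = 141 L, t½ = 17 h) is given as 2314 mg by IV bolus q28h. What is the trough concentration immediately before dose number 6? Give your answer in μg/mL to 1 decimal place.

f = (1/2)^(τ/t½) = (1/2)^(28/17) ≈ 0.3193.
C₀ = D/Vd = 2314/141 ≈ 16.411 μg/mL.
Before the 6th dose, 5 doses have been given. Superposition: Cmin = C₀·(f + f² + … + f^5).
≈ 16.411 × (0.3193 + 0.1020 + 0.0326 + 0.0104 + 0.0033) ≈ 16.411 × 0.4676 ≈ 7.674 μg/mL.

7.7 μg/mL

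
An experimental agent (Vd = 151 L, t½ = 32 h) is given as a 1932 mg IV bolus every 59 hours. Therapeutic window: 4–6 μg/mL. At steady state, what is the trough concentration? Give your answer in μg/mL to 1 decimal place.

4.9 μg/mL

k = ln2/t½ = ln2/32 ≈ 0.021661 h⁻¹; fraction remaining f = e^(−kτ) = e^(−0.021661×59) ≈ 0.2786.
Accumulation ratio R = 1/(1 − f) ≈ 1/0.7214 ≈ 1.3862.
Single-dose peak C₀ = D/Vd = 1932/151 ≈ 12.795 μg/mL.
Steady-state peak Cmax,ss = C₀·R ≈ 12.795 × 1.3862 ≈ 17.736 μg/mL.
One interval later, Cmin,ss = Cmax,ss·e^(−kτ) ≈ 17.736 × 0.2786 ≈ 4.941 μg/mL.
Trough 4.9 μg/mL vs MEC 4 μg/mL: adequate.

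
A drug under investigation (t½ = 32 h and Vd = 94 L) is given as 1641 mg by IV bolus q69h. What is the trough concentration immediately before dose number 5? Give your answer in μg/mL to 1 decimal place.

f = (1/2)^(τ/t½) = (1/2)^(69/32) ≈ 0.2243.
C₀ = D/Vd = 1641/94 ≈ 17.457 μg/mL.
Before the 5th dose, 4 doses have been given. Superposition: Cmin = C₀·(f + f² + … + f^4).
≈ 17.457 × (0.2243 + 0.0503 + 0.0113 + 0.0025) ≈ 17.457 × 0.2884 ≈ 5.035 μg/mL.

5.0 μg/mL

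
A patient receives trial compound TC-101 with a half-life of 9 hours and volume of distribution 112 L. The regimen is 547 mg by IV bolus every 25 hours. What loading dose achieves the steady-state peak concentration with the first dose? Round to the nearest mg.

f = (1/2)^(25/9) ≈ 0.145816; accumulation ratio R = 1/(1−f) ≈ 1.17071.
Loading dose to hit Cmax,ss on first dose: D_load = D_maint·R ≈ 547 × 1.17071 ≈ 640.38 mg.

640 mg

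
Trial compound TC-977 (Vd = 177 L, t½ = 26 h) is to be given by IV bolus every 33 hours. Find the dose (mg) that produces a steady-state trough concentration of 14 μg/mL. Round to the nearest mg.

3495 mg

τ/t½ = 33/26 ≈ 1.2692, so f = (1/2)^(33/26) ≈ 0.414881.
Cmin,ss = (D/Vd)·f/(1−f), so D = Cmin,ss·Vd·(1−f)/f.
D = 14 × 177 × (1−f)/f ≈ 14 × 177 × 1.41033 ≈ 3494.80 mg.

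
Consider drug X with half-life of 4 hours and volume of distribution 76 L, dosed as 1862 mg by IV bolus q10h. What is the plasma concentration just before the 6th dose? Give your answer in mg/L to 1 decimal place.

5.3 mg/L

f = (1/2)^(τ/t½) = (1/2)^(10/4) ≈ 0.1768.
C₀ = D/Vd = 1862/76 ≈ 24.500 mg/L.
Before the 6th dose, 5 doses have been given. Superposition: Cmin = C₀·(f + f² + … + f^5).
≈ 24.500 × (0.1768 + 0.0313 + 0.0055 + 0.0010 + 0.0002) ≈ 24.500 × 0.2148 ≈ 5.263 mg/L.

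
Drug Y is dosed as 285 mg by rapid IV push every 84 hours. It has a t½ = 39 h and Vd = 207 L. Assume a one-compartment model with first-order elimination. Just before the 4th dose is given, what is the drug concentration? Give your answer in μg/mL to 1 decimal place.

f = (1/2)^(τ/t½) = (1/2)^(84/39) ≈ 0.2247.
C₀ = D/Vd = 285/207 ≈ 1.377 μg/mL.
Before the 4th dose, 3 doses have been given. Superposition: Cmin = C₀·(f + f² + … + f^3).
≈ 1.377 × (0.2247 + 0.0505 + 0.0113) ≈ 1.377 × 0.2865 ≈ 0.395 μg/mL.

0.4 μg/mL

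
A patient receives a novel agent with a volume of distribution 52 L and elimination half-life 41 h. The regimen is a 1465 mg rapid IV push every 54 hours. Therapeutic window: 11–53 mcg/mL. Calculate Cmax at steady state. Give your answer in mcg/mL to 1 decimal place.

47.1 mcg/mL

τ/t½ = 54/41 ≈ 1.3171, so fraction remaining f = (1/2)^(54/41) ≈ 0.4013.
At steady state, accumulation factor R = 1/(1 − e^(−kτ)) ≈ 1.6703.
Single-dose peak C₀ = D/Vd = 1465/52 ≈ 28.173 mcg/mL.
Cmax,ss = C₀/(1 − f) ≈ 28.173/0.5987 ≈ 47.057 mcg/mL.
Peak 47.1 mcg/mL vs MTC 53 mcg/mL: below toxic threshold.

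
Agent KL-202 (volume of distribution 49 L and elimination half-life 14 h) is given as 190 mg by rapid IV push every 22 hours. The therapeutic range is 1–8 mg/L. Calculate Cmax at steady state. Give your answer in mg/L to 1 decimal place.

k = ln2/t½ = ln2/14 ≈ 0.049511 h⁻¹; fraction remaining f = e^(−kτ) = e^(−0.049511×22) ≈ 0.3365.
At steady state, accumulation factor R = 1/(1 − e^(−kτ)) ≈ 1.5072.
Each bolus raises the concentration by D/Vd = 190/49 ≈ 3.878 mg/L.
Cmax,ss = C₀/(1 − f) ≈ 3.878/0.6635 ≈ 5.845 mg/L.
Peak 5.8 mg/L vs MTC 8 mg/L: below toxic threshold.

5.8 mg/L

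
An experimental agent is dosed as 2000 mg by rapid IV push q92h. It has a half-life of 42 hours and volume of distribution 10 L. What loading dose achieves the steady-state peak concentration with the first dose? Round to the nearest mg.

f = (1/2)^(92/42) ≈ 0.219079; accumulation ratio R = 1/(1−f) ≈ 1.28054.
Loading dose to hit Cmax,ss on first dose: D_load = D_maint·R ≈ 2000 × 1.28054 ≈ 2561.08 mg.

2561 mg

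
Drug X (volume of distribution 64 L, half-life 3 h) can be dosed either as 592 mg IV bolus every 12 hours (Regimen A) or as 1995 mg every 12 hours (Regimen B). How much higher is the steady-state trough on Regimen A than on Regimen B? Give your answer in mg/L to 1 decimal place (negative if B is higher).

-1.5 mg/L

Regimen A: f = (1/2)^(12/3) ≈ 0.0625; Cmin,ss = (592/64)·f/(1−f) ≈ 0.617 mg/L.
Regimen B: f = (1/2)^(12/3) ≈ 0.0625; Cmin,ss = (1995/64)·f/(1−f) ≈ 2.078 mg/L.
Difference ≈ 0.617 − 2.078 ≈ -1.461 mg/L.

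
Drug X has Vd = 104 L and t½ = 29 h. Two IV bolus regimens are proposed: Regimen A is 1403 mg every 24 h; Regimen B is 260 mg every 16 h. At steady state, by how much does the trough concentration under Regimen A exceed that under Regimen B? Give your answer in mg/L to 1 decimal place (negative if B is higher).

Regimen A: f = (1/2)^(24/29) ≈ 0.5635; Cmin,ss = (1403/104)·f/(1−f) ≈ 17.415 mg/L.
Regimen B: f = (1/2)^(16/29) ≈ 0.6822; Cmin,ss = (260/104)·f/(1−f) ≈ 5.367 mg/L.
Difference ≈ 17.415 − 5.367 ≈ 12.048 mg/L.

12.0 mg/L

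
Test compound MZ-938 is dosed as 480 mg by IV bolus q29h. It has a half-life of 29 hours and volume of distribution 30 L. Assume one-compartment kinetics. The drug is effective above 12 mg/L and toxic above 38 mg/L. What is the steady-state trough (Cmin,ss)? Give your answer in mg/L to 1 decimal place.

16.0 mg/L

The dosing interval is 1 half-life, so f = 2^(−1) = 0.5.
At steady state, R = 1/(1 − 0.5) = 2/1.
Single-dose peak C₀ = D/Vd = 480/30 = 16 mg/L.
Steady-state peak Cmax,ss = C₀·R = 16 × 2/1 ≈ 32.000 mg/L.
Steady-state trough Cmin,ss = Cmax,ss·f ≈ 32.000 × 0.5 ≈ 16.000 mg/L.
Trough 16.0 mg/L vs MEC 12 mg/L: adequate.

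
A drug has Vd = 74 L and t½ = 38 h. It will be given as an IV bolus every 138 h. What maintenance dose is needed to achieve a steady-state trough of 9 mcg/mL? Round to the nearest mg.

7588 mg

τ/t½ = 138/38 ≈ 3.6316, so f = (1/2)^(138/38) ≈ 0.080684.
Cmin,ss = (D/Vd)·f/(1−f), so D = Cmin,ss·Vd·(1−f)/f.
D = 9 × 74 × (1−f)/f ≈ 9 × 74 × 11.39403 ≈ 7588.42 mg.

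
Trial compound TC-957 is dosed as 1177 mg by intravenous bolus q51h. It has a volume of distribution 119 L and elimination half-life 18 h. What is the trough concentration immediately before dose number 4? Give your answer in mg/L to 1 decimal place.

1.6 mg/L

f = (1/2)^(τ/t½) = (1/2)^(51/18) ≈ 0.1403.
C₀ = D/Vd = 1177/119 ≈ 9.891 mg/L.
Before the 4th dose, 3 doses have been given. Superposition: Cmin = C₀·(f + f² + … + f^3).
≈ 9.891 × (0.1403 + 0.0197 + 0.0028) ≈ 9.891 × 0.1628 ≈ 1.610 mg/L.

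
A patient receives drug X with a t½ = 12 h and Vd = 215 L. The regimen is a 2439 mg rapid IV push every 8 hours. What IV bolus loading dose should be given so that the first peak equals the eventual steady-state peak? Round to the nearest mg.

6591 mg

f = (1/2)^(8/12) ≈ 0.629961; accumulation ratio R = 1/(1−f) ≈ 2.70242.
Loading dose to hit Cmax,ss on first dose: D_load = D_maint·R ≈ 2439 × 2.70242 ≈ 6591.20 mg.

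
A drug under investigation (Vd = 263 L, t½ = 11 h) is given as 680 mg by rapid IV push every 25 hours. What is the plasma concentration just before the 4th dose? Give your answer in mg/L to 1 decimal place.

0.7 mg/L

f = (1/2)^(τ/t½) = (1/2)^(25/11) ≈ 0.2069.
C₀ = D/Vd = 680/263 ≈ 2.586 mg/L.
Before the 4th dose, 3 doses have been given. Superposition: Cmin = C₀·(f + f² + … + f^3).
≈ 2.586 × (0.2069 + 0.0428 + 0.0089) ≈ 2.586 × 0.2586 ≈ 0.669 mg/L.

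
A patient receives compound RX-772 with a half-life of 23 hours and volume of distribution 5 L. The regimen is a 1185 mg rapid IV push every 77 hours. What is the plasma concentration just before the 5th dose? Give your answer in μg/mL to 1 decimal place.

f = (1/2)^(τ/t½) = (1/2)^(77/23) ≈ 0.0982.
C₀ = D/Vd = 1185/5 ≈ 237.000 μg/mL.
Before the 5th dose, 4 doses have been given. Superposition: Cmin = C₀·(f + f² + … + f^4).
≈ 237.000 × (0.0982 + 0.0096 + 0.0009 + 0.0001) ≈ 237.000 × 0.1088 ≈ 25.786 μg/mL.

25.8 μg/mL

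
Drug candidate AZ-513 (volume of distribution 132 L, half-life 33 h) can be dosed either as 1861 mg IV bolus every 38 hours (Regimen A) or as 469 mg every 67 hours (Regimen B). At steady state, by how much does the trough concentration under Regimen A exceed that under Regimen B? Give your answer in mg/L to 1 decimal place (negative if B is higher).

10.4 mg/L

Regimen A: f = (1/2)^(38/33) ≈ 0.4502; Cmin,ss = (1861/132)·f/(1−f) ≈ 11.544 mg/L.
Regimen B: f = (1/2)^(67/33) ≈ 0.2448; Cmin,ss = (469/132)·f/(1−f) ≈ 1.152 mg/L.
Difference ≈ 11.544 − 1.152 ≈ 10.392 mg/L.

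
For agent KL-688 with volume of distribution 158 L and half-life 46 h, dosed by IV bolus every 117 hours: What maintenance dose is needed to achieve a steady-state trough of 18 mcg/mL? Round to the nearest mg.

τ/t½ = 117/46 ≈ 2.5435, so f = (1/2)^(117/46) ≈ 0.171529.
Cmin,ss = (D/Vd)·f/(1−f), so D = Cmin,ss·Vd·(1−f)/f.
D = 18 × 158 × (1−f)/f ≈ 18 × 158 × 4.82992 ≈ 13736.29 mg.

13736 mg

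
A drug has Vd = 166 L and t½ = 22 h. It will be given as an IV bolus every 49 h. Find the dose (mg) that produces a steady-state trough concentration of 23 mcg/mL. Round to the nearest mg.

τ/t½ = 49/22 ≈ 2.2273, so f = (1/2)^(49/22) ≈ 0.213562.
Cmin,ss = (D/Vd)·f/(1−f), so D = Cmin,ss·Vd·(1−f)/f.
D = 23 × 166 × (1−f)/f ≈ 23 × 166 × 3.68248 ≈ 14059.71 mg.

14060 mg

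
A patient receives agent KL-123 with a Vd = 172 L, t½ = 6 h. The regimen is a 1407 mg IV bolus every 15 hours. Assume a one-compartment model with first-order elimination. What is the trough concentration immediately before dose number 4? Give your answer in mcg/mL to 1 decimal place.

f = (1/2)^(τ/t½) = (1/2)^(15/6) ≈ 0.1768.
C₀ = D/Vd = 1407/172 ≈ 8.180 mcg/mL.
Before the 4th dose, 3 doses have been given. Superposition: Cmin = C₀·(f + f² + … + f^3).
≈ 8.180 × (0.1768 + 0.0313 + 0.0055) ≈ 8.180 × 0.2136 ≈ 1.747 mcg/mL.

1.7 mcg/mL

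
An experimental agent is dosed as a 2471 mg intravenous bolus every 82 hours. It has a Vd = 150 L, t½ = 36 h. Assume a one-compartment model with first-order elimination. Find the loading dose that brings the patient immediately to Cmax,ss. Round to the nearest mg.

f = (1/2)^(82/36) ≈ 0.206215; accumulation ratio R = 1/(1−f) ≈ 1.25979.
Loading dose to hit Cmax,ss on first dose: D_load = D_maint·R ≈ 2471 × 1.25979 ≈ 3112.94 mg.

3113 mg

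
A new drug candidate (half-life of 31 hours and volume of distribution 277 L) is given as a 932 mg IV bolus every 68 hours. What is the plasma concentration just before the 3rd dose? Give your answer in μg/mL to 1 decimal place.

0.9 μg/mL

f = (1/2)^(τ/t½) = (1/2)^(68/31) ≈ 0.2186.
C₀ = D/Vd = 932/277 ≈ 3.365 μg/mL.
Before the 3rd dose, 2 doses have been given. Superposition: Cmin = C₀·(f + f²).
≈ 3.365 × (0.2186 + 0.0478) ≈ 3.365 × 0.2664 ≈ 0.896 μg/mL.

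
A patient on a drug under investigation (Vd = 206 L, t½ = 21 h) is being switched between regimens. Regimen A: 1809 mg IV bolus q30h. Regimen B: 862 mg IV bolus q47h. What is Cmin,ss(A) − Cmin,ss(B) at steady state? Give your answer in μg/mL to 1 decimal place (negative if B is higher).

4.1 μg/mL

Regimen A: f = (1/2)^(30/21) ≈ 0.3715; Cmin,ss = (1809/206)·f/(1−f) ≈ 5.191 μg/mL.
Regimen B: f = (1/2)^(47/21) ≈ 0.2120; Cmin,ss = (862/206)·f/(1−f) ≈ 1.126 μg/mL.
Difference ≈ 5.191 − 1.126 ≈ 4.065 μg/mL.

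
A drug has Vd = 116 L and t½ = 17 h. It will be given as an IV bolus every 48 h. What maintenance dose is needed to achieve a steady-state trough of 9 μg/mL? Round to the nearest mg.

τ/t½ = 48/17 ≈ 2.8235, so f = (1/2)^(48/17) ≈ 0.141264.
Cmin,ss = (D/Vd)·f/(1−f), so D = Cmin,ss·Vd·(1−f)/f.
D = 9 × 116 × (1−f)/f ≈ 9 × 116 × 6.07894 ≈ 6346.41 mg.

6346 mg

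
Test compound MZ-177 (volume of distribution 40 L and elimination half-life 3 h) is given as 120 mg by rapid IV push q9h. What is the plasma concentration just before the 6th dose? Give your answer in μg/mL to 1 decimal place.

f = (1/2)^(τ/t½) = (1/2)^(9/3) ≈ 0.1250.
C₀ = D/Vd = 120/40 ≈ 3.000 μg/mL.
Before the 6th dose, 5 doses have been given. Superposition: Cmin = C₀·(f + f² + … + f^5).
≈ 3.000 × (0.1250 + 0.0156 + 0.0020 + 0.0002 + 0.0000) ≈ 3.000 × 0.1428 ≈ 0.428 μg/mL.

0.4 μg/mL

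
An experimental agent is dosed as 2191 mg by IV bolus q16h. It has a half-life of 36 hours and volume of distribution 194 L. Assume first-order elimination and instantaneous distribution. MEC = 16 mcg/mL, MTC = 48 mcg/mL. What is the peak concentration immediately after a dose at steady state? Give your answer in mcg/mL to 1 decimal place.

42.6 mcg/mL

Over one 16-h interval, 16/36 ≈ 0.44444 half-lives elapse, leaving f ≈ 0.7349 of each dose.
Accumulation ratio R = 1/(1 − f) ≈ 1/0.2651 ≈ 3.7722.
Single-dose peak C₀ = D/Vd = 2191/194 ≈ 11.294 mcg/mL.
Cmax,ss = C₀/(1 − f) ≈ 11.294/0.2651 ≈ 42.603 mcg/mL.
Peak 42.6 mcg/mL vs MTC 48 mcg/mL: below toxic threshold.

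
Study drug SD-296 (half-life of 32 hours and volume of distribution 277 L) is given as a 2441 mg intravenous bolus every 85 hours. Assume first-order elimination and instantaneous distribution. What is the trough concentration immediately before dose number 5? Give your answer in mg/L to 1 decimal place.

1.7 mg/L

f = (1/2)^(τ/t½) = (1/2)^(85/32) ≈ 0.1586.
C₀ = D/Vd = 2441/277 ≈ 8.812 mg/L.
Before the 5th dose, 4 doses have been given. Superposition: Cmin = C₀·(f + f² + … + f^4).
≈ 8.812 × (0.1586 + 0.0252 + 0.0040 + 0.0006) ≈ 8.812 × 0.1884 ≈ 1.660 mg/L.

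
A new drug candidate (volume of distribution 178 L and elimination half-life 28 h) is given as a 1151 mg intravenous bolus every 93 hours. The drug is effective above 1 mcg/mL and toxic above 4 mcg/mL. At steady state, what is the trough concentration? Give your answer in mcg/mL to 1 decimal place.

0.7 mcg/mL

τ/t½ = 93/28 ≈ 3.3214, so fraction remaining f = (1/2)^(93/28) ≈ 0.1000.
At steady state, accumulation factor R = 1/(1 − e^(−kτ)) ≈ 1.1111.
Each bolus raises the concentration by D/Vd = 1151/178 ≈ 6.466 mcg/mL.
Cmax,ss = C₀/(1 − f) ≈ 6.466/0.9000 ≈ 7.184 mcg/mL.
Steady-state trough Cmin,ss = Cmax,ss·f ≈ 7.184 × 0.1000 ≈ 0.718 mcg/mL.
Trough 0.7 mcg/mL vs MEC 1 mcg/mL: subtherapeutic.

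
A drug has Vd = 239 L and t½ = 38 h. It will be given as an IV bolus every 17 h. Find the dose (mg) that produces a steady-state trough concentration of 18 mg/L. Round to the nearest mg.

1564 mg

τ/t½ = 17/38 ≈ 0.44737, so f = (1/2)^(17/38) ≈ 0.733379.
Cmin,ss = (D/Vd)·f/(1−f), so D = Cmin,ss·Vd·(1−f)/f.
D = 18 × 239 × (1−f)/f ≈ 18 × 239 × 0.36355 ≈ 1563.99 mg.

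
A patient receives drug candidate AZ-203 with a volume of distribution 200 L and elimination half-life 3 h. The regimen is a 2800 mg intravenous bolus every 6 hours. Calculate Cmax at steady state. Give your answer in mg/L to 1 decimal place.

18.7 mg/L

The dosing interval is 2 half-lives, so f = 2^(−2) = 0.25.
At steady state, R = 1/(1 − 0.25) = 4/3.
Single-dose peak C₀ = D/Vd = 2800/200 = 14 mg/L.
Steady-state peak Cmax,ss = C₀·R = 14 × 4/3 ≈ 18.667 mg/L.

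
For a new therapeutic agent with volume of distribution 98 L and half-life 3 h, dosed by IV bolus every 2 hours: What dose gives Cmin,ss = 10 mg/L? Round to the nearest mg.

τ/t½ = 2/3 ≈ 0.66667, so f = (1/2)^(2/3) ≈ 0.629961.
Cmin,ss = (D/Vd)·f/(1−f), so D = Cmin,ss·Vd·(1−f)/f.
D = 10 × 98 × (1−f)/f ≈ 10 × 98 × 0.58740 ≈ 575.65 mg.

576 mg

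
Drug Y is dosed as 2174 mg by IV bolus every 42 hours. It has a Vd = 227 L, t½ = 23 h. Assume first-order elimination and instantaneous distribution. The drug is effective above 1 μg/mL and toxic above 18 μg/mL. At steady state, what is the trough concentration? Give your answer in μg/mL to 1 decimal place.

τ/t½ = 42/23 ≈ 1.8261, so fraction remaining f = (1/2)^(42/23) ≈ 0.2820.
Single-dose peak C₀ = D/Vd = 2174/227 ≈ 9.577 μg/mL.
Steady-state trough Cmin,ss = C₀·f/(1−f) ≈ 9.577 × 0.2820/0.7180 ≈ 3.761 μg/mL.
Trough 3.8 μg/mL vs MEC 1 μg/mL: adequate.

3.8 μg/mL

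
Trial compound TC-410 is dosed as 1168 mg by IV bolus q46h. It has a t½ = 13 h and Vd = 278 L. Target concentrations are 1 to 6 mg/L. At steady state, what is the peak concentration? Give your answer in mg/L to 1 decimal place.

4.6 mg/L

Over one 46-h interval, 46/13 ≈ 3.5385 half-lives elapse, leaving f ≈ 0.0861 of each dose.
At steady state, accumulation factor R = 1/(1 − e^(−kτ)) ≈ 1.0942.
Each bolus raises the concentration by D/Vd = 1168/278 ≈ 4.201 mg/L.
Steady-state peak Cmax,ss = C₀·R ≈ 4.201 × 1.0942 ≈ 4.597 mg/L.
Peak 4.6 mg/L vs MTC 6 mg/L: below toxic threshold.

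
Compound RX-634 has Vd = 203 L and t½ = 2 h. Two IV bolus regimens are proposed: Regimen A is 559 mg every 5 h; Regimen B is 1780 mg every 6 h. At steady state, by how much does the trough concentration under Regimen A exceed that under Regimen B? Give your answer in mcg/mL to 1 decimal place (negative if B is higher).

-0.7 mcg/mL

Regimen A: f = (1/2)^(5/2) ≈ 0.1768; Cmin,ss = (559/203)·f/(1−f) ≈ 0.591 mcg/mL.
Regimen B: f = (1/2)^(6/2) ≈ 0.1250; Cmin,ss = (1780/203)·f/(1−f) ≈ 1.253 mcg/mL.
Difference ≈ 0.591 − 1.253 ≈ -0.662 mcg/mL.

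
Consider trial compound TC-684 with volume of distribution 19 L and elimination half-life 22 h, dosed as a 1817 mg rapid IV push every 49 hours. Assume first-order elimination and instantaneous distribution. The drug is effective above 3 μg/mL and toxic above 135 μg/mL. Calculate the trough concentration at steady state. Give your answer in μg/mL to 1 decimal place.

τ/t½ = 49/22 ≈ 2.2273, so fraction remaining f = (1/2)^(49/22) ≈ 0.2136.
Each bolus raises the concentration by D/Vd = 1817/19 ≈ 95.632 μg/mL.
Steady-state trough Cmin,ss = C₀·f/(1−f) ≈ 95.632 × 0.2136/0.7864 ≈ 25.975 μg/mL.
Trough 26.0 μg/mL vs MEC 3 μg/mL: adequate.

26.0 μg/mL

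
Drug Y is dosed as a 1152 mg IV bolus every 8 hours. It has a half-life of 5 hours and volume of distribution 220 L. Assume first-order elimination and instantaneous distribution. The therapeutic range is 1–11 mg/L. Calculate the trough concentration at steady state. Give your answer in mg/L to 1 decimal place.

Over one 8-h interval, 8/5 ≈ 1.6 half-lives elapse, leaving f ≈ 0.3299 of each dose.
Each bolus raises the concentration by D/Vd = 1152/220 ≈ 5.236 mg/L.
Steady-state trough Cmin,ss = C₀·f/(1−f) ≈ 5.236 × 0.3299/0.6701 ≈ 2.578 mg/L.
Trough 2.6 mg/L vs MEC 1 mg/L: adequate.

2.6 mg/L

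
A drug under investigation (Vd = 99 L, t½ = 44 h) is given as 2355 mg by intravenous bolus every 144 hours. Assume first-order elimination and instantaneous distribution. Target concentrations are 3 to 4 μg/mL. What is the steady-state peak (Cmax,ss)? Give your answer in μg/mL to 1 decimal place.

τ/t½ = 144/44 ≈ 3.2727, so fraction remaining f = (1/2)^(144/44) ≈ 0.1035.
Accumulation ratio R = 1/(1 − f) ≈ 1/0.8965 ≈ 1.1154.
Single-dose peak C₀ = D/Vd = 2355/99 ≈ 23.788 μg/mL.
Cmax,ss = C₀/(1 − f) ≈ 23.788/0.8965 ≈ 26.534 μg/mL.
Peak 26.5 μg/mL vs MTC 4 μg/mL: exceeds toxic threshold.

26.5 μg/mL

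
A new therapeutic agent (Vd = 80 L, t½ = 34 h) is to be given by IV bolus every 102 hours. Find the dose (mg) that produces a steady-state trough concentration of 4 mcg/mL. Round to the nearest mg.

τ/t½ = 102/34 ≈ 3, so f = (1/2)^(102/34) ≈ 0.125000.
Cmin,ss = (D/Vd)·f/(1−f), so D = Cmin,ss·Vd·(1−f)/f.
D = 4 × 80 × (1−f)/f ≈ 4 × 80 × 7.00000 ≈ 2240.00 mg.

2240 mg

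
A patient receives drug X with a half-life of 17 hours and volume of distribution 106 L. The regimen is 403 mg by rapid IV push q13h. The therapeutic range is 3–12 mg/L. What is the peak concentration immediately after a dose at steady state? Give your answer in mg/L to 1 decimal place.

Over one 13-h interval, 13/17 ≈ 0.76471 half-lives elapse, leaving f ≈ 0.5886 of each dose.
At steady state, accumulation factor R = 1/(1 − e^(−kτ)) ≈ 2.4307.
Each bolus raises the concentration by D/Vd = 403/106 ≈ 3.802 mg/L.
Cmax,ss = C₀/(1 − f) ≈ 3.802/0.4114 ≈ 9.242 mg/L.
Peak 9.2 mg/L vs MTC 12 mg/L: below toxic threshold.

9.2 mg/L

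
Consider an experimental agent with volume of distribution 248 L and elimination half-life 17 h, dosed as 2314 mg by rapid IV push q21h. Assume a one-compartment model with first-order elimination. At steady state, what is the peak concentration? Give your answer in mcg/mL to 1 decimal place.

Over one 21-h interval, 21/17 ≈ 1.2353 half-lives elapse, leaving f ≈ 0.4248 of each dose.
At steady state, accumulation factor R = 1/(1 − e^(−kτ)) ≈ 1.7385.
Each bolus raises the concentration by D/Vd = 2314/248 ≈ 9.331 mcg/mL.
Steady-state peak Cmax,ss = C₀·R ≈ 9.331 × 1.7385 ≈ 16.222 mcg/mL.

16.2 mcg/mL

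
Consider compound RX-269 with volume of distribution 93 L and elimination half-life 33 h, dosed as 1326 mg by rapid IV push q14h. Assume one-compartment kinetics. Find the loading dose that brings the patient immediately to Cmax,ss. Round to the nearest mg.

5205 mg

f = (1/2)^(14/33) ≈ 0.745230; accumulation ratio R = 1/(1−f) ≈ 3.92511.
Loading dose to hit Cmax,ss on first dose: D_load = D_maint·R ≈ 1326 × 3.92511 ≈ 5204.70 mg.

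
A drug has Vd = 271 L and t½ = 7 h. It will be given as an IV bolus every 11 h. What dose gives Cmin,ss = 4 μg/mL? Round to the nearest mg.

2138 mg

τ/t½ = 11/7 ≈ 1.5714, so f = (1/2)^(11/7) ≈ 0.336475.
Cmin,ss = (D/Vd)·f/(1−f), so D = Cmin,ss·Vd·(1−f)/f.
D = 4 × 271 × (1−f)/f ≈ 4 × 271 × 1.97199 ≈ 2137.64 mg.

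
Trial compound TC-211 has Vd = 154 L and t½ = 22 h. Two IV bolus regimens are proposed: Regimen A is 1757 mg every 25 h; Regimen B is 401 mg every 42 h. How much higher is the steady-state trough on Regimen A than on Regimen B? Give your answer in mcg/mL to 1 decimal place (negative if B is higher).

Regimen A: f = (1/2)^(25/22) ≈ 0.4549; Cmin,ss = (1757/154)·f/(1−f) ≈ 9.521 mcg/mL.
Regimen B: f = (1/2)^(42/22) ≈ 0.2663; Cmin,ss = (401/154)·f/(1−f) ≈ 0.945 mcg/mL.
Difference ≈ 9.521 − 0.945 ≈ 8.576 mcg/mL.

8.6 mcg/mL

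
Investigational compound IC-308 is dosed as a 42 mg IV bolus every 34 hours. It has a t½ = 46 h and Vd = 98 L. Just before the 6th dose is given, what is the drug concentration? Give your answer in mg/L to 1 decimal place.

0.6 mg/L

f = (1/2)^(τ/t½) = (1/2)^(34/46) ≈ 0.5991.
C₀ = D/Vd = 42/98 ≈ 0.429 mg/L.
Before the 6th dose, 5 doses have been given. Superposition: Cmin = C₀·(f + f² + … + f^5).
≈ 0.429 × (0.5991 + 0.3589 + 0.2150 + 0.1288 + 0.0772) ≈ 0.429 × 1.3790 ≈ 0.592 mg/L.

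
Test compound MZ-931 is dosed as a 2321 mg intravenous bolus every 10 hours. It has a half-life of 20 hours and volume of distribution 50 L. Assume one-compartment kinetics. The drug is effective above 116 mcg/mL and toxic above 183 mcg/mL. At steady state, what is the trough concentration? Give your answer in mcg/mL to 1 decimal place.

k = ln2/t½ = ln2/20 ≈ 0.034657 h⁻¹; fraction remaining f = e^(−kτ) = e^(−0.034657×10) ≈ 0.7071.
At steady state, accumulation factor R = 1/(1 − e^(−kτ)) ≈ 3.4141.
Each bolus raises the concentration by D/Vd = 2321/50 ≈ 46.420 mcg/mL.
Cmax,ss = C₀/(1 − f) ≈ 46.420/0.2929 ≈ 158.484 mcg/mL.
Steady-state trough Cmin,ss = Cmax,ss·f ≈ 158.484 × 0.7071 ≈ 112.064 mcg/mL.
Trough 112.1 mcg/mL vs MEC 116 mcg/mL: subtherapeutic.

112.1 mcg/mL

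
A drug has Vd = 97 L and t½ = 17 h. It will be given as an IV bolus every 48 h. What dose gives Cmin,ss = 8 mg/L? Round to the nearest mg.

τ/t½ = 48/17 ≈ 2.8235, so f = (1/2)^(48/17) ≈ 0.141264.
Cmin,ss = (D/Vd)·f/(1−f), so D = Cmin,ss·Vd·(1−f)/f.
D = 8 × 97 × (1−f)/f ≈ 8 × 97 × 6.07894 ≈ 4717.26 mg.

4717 mg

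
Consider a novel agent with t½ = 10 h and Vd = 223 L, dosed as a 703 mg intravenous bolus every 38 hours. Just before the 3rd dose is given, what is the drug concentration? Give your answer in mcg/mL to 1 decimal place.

f = (1/2)^(τ/t½) = (1/2)^(38/10) ≈ 0.0718.
C₀ = D/Vd = 703/223 ≈ 3.152 mcg/mL.
Before the 3rd dose, 2 doses have been given. Superposition: Cmin = C₀·(f + f²).
≈ 3.152 × (0.0718 + 0.0052) ≈ 3.152 × 0.0770 ≈ 0.243 mcg/mL.

0.2 mcg/mL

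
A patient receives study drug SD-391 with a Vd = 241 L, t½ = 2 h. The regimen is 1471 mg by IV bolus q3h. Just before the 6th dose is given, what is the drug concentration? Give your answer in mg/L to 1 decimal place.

f = (1/2)^(τ/t½) = (1/2)^(3/2) ≈ 0.3536.
C₀ = D/Vd = 1471/241 ≈ 6.104 mg/L.
Before the 6th dose, 5 doses have been given. Superposition: Cmin = C₀·(f + f² + … + f^5).
≈ 6.104 × (0.3536 + 0.1250 + 0.0442 + 0.0156 + 0.0055) ≈ 6.104 × 0.5439 ≈ 3.320 mg/L.

3.3 mg/L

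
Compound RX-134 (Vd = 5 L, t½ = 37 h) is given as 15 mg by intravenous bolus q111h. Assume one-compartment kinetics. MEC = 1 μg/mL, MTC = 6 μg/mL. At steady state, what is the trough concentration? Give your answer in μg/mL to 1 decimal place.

The dosing interval is 3 half-lives, so f = 2^(−3) = 0.125.
At steady state, R = 1/(1 − 0.125) = 8/7.
Single-dose peak C₀ = D/Vd = 15/5 = 3 μg/mL.
Steady-state peak Cmax,ss = C₀·R = 3 × 8/7 ≈ 3.429 μg/mL.
Steady-state trough Cmin,ss = Cmax,ss·f ≈ 3.429 × 0.125 ≈ 0.429 μg/mL.
Trough 0.4 μg/mL vs MEC 1 μg/mL: subtherapeutic.

0.4 μg/mL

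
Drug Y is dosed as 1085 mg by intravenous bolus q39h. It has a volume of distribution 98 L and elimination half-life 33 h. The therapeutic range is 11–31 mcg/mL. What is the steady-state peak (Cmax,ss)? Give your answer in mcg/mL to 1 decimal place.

19.8 mcg/mL

Over one 39-h interval, 39/33 ≈ 1.1818 half-lives elapse, leaving f ≈ 0.4408 of each dose.
At steady state, accumulation factor R = 1/(1 − e^(−kτ)) ≈ 1.7883.
Each bolus raises the concentration by D/Vd = 1085/98 ≈ 11.071 mcg/mL.
Steady-state peak Cmax,ss = C₀·R ≈ 11.071 × 1.7883 ≈ 19.798 mcg/mL.
Peak 19.8 mcg/mL vs MTC 31 mcg/mL: below toxic threshold.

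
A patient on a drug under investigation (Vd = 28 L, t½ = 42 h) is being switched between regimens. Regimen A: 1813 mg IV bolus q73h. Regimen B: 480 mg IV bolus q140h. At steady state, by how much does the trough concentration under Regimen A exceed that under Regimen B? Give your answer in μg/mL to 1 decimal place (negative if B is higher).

25.8 μg/mL

Regimen A: f = (1/2)^(73/42) ≈ 0.2998; Cmin,ss = (1813/28)·f/(1−f) ≈ 27.724 μg/mL.
Regimen B: f = (1/2)^(140/42) ≈ 0.0992; Cmin,ss = (480/28)·f/(1−f) ≈ 1.888 μg/mL.
Difference ≈ 27.724 − 1.888 ≈ 25.836 μg/mL.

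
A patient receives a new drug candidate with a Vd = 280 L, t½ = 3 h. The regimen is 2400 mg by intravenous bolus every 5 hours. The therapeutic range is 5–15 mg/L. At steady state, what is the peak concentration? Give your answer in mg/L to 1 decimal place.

τ/t½ = 5/3 ≈ 1.6667, so fraction remaining f = (1/2)^(5/3) ≈ 0.3150.
Accumulation ratio R = 1/(1 − f) ≈ 1/0.6850 ≈ 1.4599.
Single-dose peak C₀ = D/Vd = 2400/280 ≈ 8.571 mg/L.
Steady-state peak Cmax,ss = C₀·R ≈ 8.571 × 1.4599 ≈ 12.513 mg/L.
Peak 12.5 mg/L vs MTC 15 mg/L: below toxic threshold.

12.5 mg/L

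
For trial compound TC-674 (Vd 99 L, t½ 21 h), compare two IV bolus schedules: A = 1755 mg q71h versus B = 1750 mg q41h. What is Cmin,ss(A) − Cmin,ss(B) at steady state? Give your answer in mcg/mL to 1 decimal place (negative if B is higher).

-4.3 mcg/mL

Regimen A: f = (1/2)^(71/21) ≈ 0.0960; Cmin,ss = (1755/99)·f/(1−f) ≈ 1.883 mcg/mL.
Regimen B: f = (1/2)^(41/21) ≈ 0.2584; Cmin,ss = (1750/99)·f/(1−f) ≈ 6.159 mcg/mL.
Difference ≈ 1.883 − 6.159 ≈ -4.276 mcg/mL.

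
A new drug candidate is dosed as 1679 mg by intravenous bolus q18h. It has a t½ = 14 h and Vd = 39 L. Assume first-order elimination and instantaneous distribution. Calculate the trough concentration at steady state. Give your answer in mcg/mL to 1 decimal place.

29.9 mcg/mL

k = ln2/t½ = ln2/14 ≈ 0.049511 h⁻¹; fraction remaining f = e^(−kτ) = e^(−0.049511×18) ≈ 0.4102.
At steady state, accumulation factor R = 1/(1 − e^(−kτ)) ≈ 1.6955.
Single-dose peak C₀ = D/Vd = 1679/39 ≈ 43.051 mcg/mL.
Steady-state peak Cmax,ss = C₀·R ≈ 43.051 × 1.6955 ≈ 72.993 mcg/mL.
Steady-state trough Cmin,ss = Cmax,ss·f ≈ 72.993 × 0.4102 ≈ 29.942 mcg/mL.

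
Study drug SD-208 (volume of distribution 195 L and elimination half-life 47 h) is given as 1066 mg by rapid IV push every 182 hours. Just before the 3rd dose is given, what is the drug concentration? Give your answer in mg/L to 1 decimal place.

0.4 mg/L

f = (1/2)^(τ/t½) = (1/2)^(182/47) ≈ 0.0683.
C₀ = D/Vd = 1066/195 ≈ 5.467 mg/L.
Before the 3rd dose, 2 doses have been given. Superposition: Cmin = C₀·(f + f²).
≈ 5.467 × (0.0683 + 0.0047) ≈ 5.467 × 0.0730 ≈ 0.399 mg/L.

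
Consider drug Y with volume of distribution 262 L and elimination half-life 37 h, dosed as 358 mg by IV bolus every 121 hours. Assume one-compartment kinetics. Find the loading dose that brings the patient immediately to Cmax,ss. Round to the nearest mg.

f = (1/2)^(121/37) ≈ 0.103646; accumulation ratio R = 1/(1−f) ≈ 1.11563.
Loading dose to hit Cmax,ss on first dose: D_load = D_maint·R ≈ 358 × 1.11563 ≈ 399.40 mg.

399 mg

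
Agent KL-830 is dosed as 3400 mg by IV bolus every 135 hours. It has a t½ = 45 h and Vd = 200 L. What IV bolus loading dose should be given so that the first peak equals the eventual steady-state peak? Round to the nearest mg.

f = (1/2)^(135/45) ≈ 0.125000; accumulation ratio R = 1/(1−f) ≈ 1.14286.
Loading dose to hit Cmax,ss on first dose: D_load = D_maint·R ≈ 3400 × 1.14286 ≈ 3885.72 mg.

3886 mg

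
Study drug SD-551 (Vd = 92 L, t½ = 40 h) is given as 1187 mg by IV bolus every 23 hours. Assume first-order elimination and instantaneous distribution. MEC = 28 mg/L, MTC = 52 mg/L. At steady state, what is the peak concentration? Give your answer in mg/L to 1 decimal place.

k = ln2/t½ = ln2/40 ≈ 0.017329 h⁻¹; fraction remaining f = e^(−kτ) = e^(−0.017329×23) ≈ 0.6713.
At steady state, accumulation factor R = 1/(1 − e^(−kτ)) ≈ 3.0423.
Single-dose peak C₀ = D/Vd = 1187/92 ≈ 12.902 mg/L.
Steady-state peak Cmax,ss = C₀·R ≈ 12.902 × 3.0423 ≈ 39.252 mg/L.
Peak 39.3 mg/L vs MTC 52 mg/L: below toxic threshold.

39.3 mg/L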